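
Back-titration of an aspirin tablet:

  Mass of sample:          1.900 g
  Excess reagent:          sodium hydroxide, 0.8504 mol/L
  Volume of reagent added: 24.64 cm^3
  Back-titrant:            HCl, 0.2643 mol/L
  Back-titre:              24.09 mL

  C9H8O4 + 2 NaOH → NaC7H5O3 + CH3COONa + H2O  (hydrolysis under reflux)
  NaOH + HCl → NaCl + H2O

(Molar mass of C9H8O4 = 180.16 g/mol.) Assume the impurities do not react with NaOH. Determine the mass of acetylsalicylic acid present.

n(NaOH) added = 0.02464 × 0.8504 = 0.02095 mol
n(HCl) used in back-titration = 0.02409 × 0.2643 = 6.367 × 10^-3 mol
n(NaOH) left over = 6.367 × 10^-3 mol (1:1 ratio)
n(NaOH) consumed by analyte = 0.02095 − 6.367 × 10^-3 = 0.01459 mol
From the 1:2 ratio, n(C9H8O4) = 1/2 × 0.01459 = 7.293 × 10^-3 mol
mass of C9H8O4 = 7.293 × 10^-3 × 180.16 = 1.314 g

1.314 g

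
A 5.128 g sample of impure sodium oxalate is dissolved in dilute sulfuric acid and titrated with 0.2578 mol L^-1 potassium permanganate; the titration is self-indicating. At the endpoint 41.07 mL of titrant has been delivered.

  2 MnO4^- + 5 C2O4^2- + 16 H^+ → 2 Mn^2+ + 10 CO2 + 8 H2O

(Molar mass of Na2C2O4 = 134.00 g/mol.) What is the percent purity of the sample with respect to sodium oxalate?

69.17 %

n(KMnO4) = 0.04107 L × 0.2578 mol/L = 0.01059 mol
From the 5:2 ratio, n(Na2C2O4) = 5/2 × 0.01059 = 0.02647 mol
mass of Na2C2O4 = 0.02647 × 134.00 g/mol = 3.547 g
% Na2C2O4 = 3.547 / 5.128 × 100 = 69.17 %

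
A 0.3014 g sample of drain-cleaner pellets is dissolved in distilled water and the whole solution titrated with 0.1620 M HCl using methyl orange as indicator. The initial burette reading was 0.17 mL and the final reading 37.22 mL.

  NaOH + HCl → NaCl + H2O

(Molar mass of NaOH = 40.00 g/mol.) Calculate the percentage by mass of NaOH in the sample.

79.66 %

n(HCl) = 0.03705 L × 0.1620 mol/L = 6.002 × 10^-3 mol
n(NaOH) = 6.002 × 10^-3 mol (1:1 ratio)
mass of NaOH = 6.002 × 10^-3 × 40.00 g/mol = 0.2401 g
% NaOH = 0.2401 / 0.3014 × 100 = 79.66 %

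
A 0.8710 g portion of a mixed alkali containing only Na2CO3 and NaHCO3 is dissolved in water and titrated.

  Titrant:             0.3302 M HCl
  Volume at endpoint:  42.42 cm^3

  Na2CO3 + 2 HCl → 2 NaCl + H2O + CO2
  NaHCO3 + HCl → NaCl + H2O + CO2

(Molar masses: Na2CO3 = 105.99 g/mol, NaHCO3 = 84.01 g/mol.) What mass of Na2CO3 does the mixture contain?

0.5224 g

n(HCl) = 0.04242 × 0.3302 = 0.01401 mol
Let x = n(Na2CO3), y = n(NaHCO3).
Titrant: 2x + 1y = 0.01401;  mass: 105.99x + 84.01y = 0.8710
Solving, x = 4.929 × 10^-3 mol, y = 4.149 × 10^-3 mol
mass of Na2CO3 = 4.929 × 10^-3 × 105.99 = 0.5224 g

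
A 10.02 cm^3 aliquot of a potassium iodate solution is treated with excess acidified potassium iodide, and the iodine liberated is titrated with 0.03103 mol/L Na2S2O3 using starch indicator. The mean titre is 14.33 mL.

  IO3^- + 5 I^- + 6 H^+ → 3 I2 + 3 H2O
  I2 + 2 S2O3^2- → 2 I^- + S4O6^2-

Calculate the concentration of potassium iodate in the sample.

0.007396 mol/L

n(S2O3^2-) = 0.01433 × 0.03103 = 4.447 × 10^-4 mol
n(I2) = n(S2O3^2-)/2 = 2.223 × 10^-4 mol
From the 1:3 ratio, n(IO3^-) in the aliquot = 1/3 × 2.223 × 10^-4 = 7.411 × 10^-5 mol
[IO3^-] = 7.411 × 10^-5 / 0.01002 = 0.007396 mol/L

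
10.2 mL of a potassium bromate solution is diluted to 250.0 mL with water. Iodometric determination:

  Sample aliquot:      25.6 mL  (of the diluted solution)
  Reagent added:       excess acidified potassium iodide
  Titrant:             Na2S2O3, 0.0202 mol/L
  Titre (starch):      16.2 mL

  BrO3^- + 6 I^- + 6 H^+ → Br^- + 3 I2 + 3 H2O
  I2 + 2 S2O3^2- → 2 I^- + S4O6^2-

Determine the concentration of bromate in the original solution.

0.0522 mol/L

n(S2O3^2-) = 0.0162 × 0.0202 = 3.27 × 10^-4 mol
n(I2) = n(S2O3^2-)/2 = 1.64 × 10^-4 mol
From the 1:3 ratio, n(BrO3^-) in the aliquot = 1/3 × 1.64 × 10^-4 = 5.45 × 10^-5 mol
[BrO3^-]_dilute = 5.45 × 10^-5 / 0.0256 = 0.00213 mol/L
[BrO3^-]_original = 0.00213 × 250.0/10.2 = 0.0522 mol/L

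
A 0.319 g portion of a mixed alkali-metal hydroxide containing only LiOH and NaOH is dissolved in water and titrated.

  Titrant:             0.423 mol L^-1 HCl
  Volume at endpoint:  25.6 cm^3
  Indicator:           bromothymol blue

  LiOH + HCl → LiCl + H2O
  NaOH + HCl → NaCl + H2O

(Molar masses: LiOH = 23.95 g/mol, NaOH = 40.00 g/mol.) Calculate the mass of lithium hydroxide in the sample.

0.170 g

n(HCl) = 0.0256 × 0.423 = 0.0108 mol
Let x = n(LiOH), y = n(NaOH).
Titrant: 1x + 1y = 0.0108;  mass: 23.95x + 40.00y = 0.319
Solving, x = 7.11 × 10^-3 mol, y = 3.72 × 10^-3 mol
mass of LiOH = 7.11 × 10^-3 × 23.95 = 0.170 g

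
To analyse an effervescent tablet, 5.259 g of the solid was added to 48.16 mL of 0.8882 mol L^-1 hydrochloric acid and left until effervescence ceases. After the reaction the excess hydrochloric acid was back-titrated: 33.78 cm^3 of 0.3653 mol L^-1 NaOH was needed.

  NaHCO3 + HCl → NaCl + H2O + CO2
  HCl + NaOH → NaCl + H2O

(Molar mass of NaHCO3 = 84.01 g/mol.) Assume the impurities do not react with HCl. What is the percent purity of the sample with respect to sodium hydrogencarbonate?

n(HCl) added = 0.04816 × 0.8882 = 0.04278 mol
n(NaOH) used in back-titration = 0.03378 × 0.3653 = 0.01234 mol
n(HCl) left over = 0.01234 mol (1:1 ratio)
n(HCl) consumed by analyte = 0.04278 − 0.01234 = 0.03044 mol
n(NaHCO3) = 0.03044 mol (1:1 ratio)
mass of NaHCO3 = 0.03044 × 84.01 = 2.557 g
% NaHCO3 = 2.557 / 5.259 × 100 = 48.62 %

48.62 %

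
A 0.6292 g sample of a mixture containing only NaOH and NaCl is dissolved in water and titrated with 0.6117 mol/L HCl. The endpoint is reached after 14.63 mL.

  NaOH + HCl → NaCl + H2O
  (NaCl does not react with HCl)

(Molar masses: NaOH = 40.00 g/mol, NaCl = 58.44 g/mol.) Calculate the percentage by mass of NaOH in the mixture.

n(HCl) = 0.01463 × 0.6117 = 8.949 × 10^-3 mol
Let x = n(NaOH), y = n(NaCl).
Titrant: 1x = 8.949 × 10^-3;  mass: 40.00x + 58.44y = 0.6292
Solving, x = 8.949 × 10^-3 mol, y = 4.641 × 10^-3 mol
mass of NaOH = 8.949 × 10^-3 × 40.00 = 0.3580 g
% NaOH = 0.3580 / 0.6292 × 100 = 56.89 %

56.89 %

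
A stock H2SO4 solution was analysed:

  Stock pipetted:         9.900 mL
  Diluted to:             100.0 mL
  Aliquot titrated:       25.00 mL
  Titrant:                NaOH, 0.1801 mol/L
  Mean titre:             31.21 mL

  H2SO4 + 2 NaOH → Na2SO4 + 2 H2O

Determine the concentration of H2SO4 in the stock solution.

n(NaOH) = 0.03121 × 0.1801 = 5.621 × 10^-3 mol
From the 1:2 ratio, n(H2SO4) in the aliquot = 1/2 × 5.621 × 10^-3 = 2.810 × 10^-3 mol
[H2SO4]_dilute = 2.810 × 10^-3 / 0.02500 = 0.1124 mol/L
Dilution factor = 100.0 / 9.900 = 10.10
[H2SO4]_stock = 0.1124 × 10.10 = 1.136 mol/L

1.136 mol/L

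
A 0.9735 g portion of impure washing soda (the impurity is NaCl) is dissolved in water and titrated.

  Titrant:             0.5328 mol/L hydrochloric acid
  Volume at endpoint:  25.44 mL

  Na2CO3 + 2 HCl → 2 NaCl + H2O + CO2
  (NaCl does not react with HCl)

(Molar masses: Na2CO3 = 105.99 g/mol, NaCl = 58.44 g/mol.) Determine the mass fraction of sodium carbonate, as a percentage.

73.79 %

n(HCl) = 0.02544 × 0.5328 = 0.01355 mol
Let x = n(Na2CO3), y = n(NaCl).
Titrant: 2x = 0.01355;  mass: 105.99x + 58.44y = 0.9735
Solving, x = 6.777 × 10^-3 mol, y = 4.367 × 10^-3 mol
mass of Na2CO3 = 6.777 × 10^-3 × 105.99 = 0.7183 g
% Na2CO3 = 0.7183 / 0.9735 × 100 = 73.79 %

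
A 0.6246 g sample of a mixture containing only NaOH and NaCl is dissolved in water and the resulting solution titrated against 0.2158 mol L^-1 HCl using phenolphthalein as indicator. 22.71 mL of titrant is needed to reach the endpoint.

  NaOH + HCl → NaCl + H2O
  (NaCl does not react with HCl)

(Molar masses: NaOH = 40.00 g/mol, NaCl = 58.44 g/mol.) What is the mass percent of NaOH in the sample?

31.39 %

n(HCl) = 0.02271 × 0.2158 = 4.901 × 10^-3 mol
Let x = n(NaOH), y = n(NaCl).
Titrant: 1x = 4.901 × 10^-3;  mass: 40.00x + 58.44y = 0.6246
Solving, x = 4.901 × 10^-3 mol, y = 7.333 × 10^-3 mol
mass of NaOH = 4.901 × 10^-3 × 40.00 = 0.1960 g
% NaOH = 0.1960 / 0.6246 × 100 = 31.39 %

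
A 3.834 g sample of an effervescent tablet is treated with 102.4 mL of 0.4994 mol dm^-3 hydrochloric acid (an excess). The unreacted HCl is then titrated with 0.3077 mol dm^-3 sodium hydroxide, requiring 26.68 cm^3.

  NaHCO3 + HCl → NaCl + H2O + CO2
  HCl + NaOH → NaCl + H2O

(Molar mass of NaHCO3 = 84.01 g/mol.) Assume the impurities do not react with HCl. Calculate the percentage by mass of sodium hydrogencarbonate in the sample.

n(HCl) added = 0.1024 × 0.4994 = 0.05114 mol
n(NaOH) used in back-titration = 0.02668 × 0.3077 = 8.209 × 10^-3 mol
n(HCl) left over = 8.209 × 10^-3 mol (1:1 ratio)
n(HCl) consumed by analyte = 0.05114 − 8.209 × 10^-3 = 0.04293 mol
n(NaHCO3) = 0.04293 mol (1:1 ratio)
mass of NaHCO3 = 0.04293 × 84.01 = 3.606 g
% NaHCO3 = 3.606 / 3.834 × 100 = 94.07 %

94.07 %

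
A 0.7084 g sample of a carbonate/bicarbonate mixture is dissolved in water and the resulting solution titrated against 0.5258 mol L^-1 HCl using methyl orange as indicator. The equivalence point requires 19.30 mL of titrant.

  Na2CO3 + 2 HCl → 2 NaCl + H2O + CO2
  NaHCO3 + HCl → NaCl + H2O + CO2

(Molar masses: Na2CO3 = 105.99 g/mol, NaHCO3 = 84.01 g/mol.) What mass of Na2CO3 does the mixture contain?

n(HCl) = 0.01930 × 0.5258 = 0.01015 mol
Let x = n(Na2CO3), y = n(NaHCO3).
Titrant: 2x + 1y = 0.01015;  mass: 105.99x + 84.01y = 0.7084
Solving, x = 2.324 × 10^-3 mol, y = 5.501 × 10^-3 mol
mass of Na2CO3 = 2.324 × 10^-3 × 105.99 = 0.2463 g

0.2463 g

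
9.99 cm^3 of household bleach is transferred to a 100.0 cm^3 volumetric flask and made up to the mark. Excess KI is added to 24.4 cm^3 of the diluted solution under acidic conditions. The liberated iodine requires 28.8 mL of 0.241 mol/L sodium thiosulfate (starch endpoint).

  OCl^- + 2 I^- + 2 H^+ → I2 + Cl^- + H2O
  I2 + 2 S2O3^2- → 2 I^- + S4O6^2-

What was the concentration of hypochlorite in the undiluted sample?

n(S2O3^2-) = 0.0288 × 0.241 = 6.94 × 10^-3 mol
n(I2) = n(S2O3^2-)/2 = 3.47 × 10^-3 mol
n(OCl^-) in the aliquot = 3.47 × 10^-3 mol (1:1 ratio)
[OCl^-]_dilute = 3.47 × 10^-3 / 0.0244 = 0.142 mol/L
[OCl^-]_original = 0.142 × 100.0/9.99 = 1.42 mol/L

1.42 mol/L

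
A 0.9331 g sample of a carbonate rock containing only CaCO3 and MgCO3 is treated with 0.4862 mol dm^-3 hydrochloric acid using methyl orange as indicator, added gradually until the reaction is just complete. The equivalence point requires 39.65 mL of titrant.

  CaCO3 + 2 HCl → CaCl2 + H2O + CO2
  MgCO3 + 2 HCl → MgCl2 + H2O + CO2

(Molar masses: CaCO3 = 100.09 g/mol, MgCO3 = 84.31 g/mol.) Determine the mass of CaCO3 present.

n(HCl) = 0.03965 × 0.4862 = 0.01928 mol
Let x = n(CaCO3), y = n(MgCO3).
Titrant: 2x + 2y = 0.01928;  mass: 100.09x + 84.31y = 0.9331
Solving, x = 7.633 × 10^-3 mol, y = 2.006 × 10^-3 mol
mass of CaCO3 = 7.633 × 10^-3 × 100.09 = 0.7640 g

0.7640 g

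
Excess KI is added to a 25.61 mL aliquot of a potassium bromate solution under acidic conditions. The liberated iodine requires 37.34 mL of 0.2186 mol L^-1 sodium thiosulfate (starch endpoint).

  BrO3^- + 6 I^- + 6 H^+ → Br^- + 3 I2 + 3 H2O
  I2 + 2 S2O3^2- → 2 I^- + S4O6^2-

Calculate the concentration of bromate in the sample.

n(S2O3^2-) = 0.03734 × 0.2186 = 8.163 × 10^-3 mol
n(I2) = n(S2O3^2-)/2 = 4.081 × 10^-3 mol
From the 1:3 ratio, n(BrO3^-) in the aliquot = 1/3 × 4.081 × 10^-3 = 1.360 × 10^-3 mol
[BrO3^-] = 1.360 × 10^-3 / 0.02561 = 0.05312 mol/L

0.05312 mol/L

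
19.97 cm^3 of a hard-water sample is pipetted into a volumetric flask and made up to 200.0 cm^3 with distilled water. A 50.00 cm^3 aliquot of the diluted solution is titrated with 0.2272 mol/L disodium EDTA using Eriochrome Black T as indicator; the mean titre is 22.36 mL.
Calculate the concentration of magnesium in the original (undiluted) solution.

Mg^2+ + EDTA^4- → [Mg(EDTA)]^2-
n(EDTA) = 0.02236 × 0.2272 = 5.080 × 10^-3 mol
n(Mg2+) in the aliquot = 5.080 × 10^-3 mol (1:1 ratio)
[Mg2+]_dilute = 5.080 × 10^-3 / 0.05000 = 0.1016 mol/L
Dilution factor = 200.0 / 19.97 = 10.02
[Mg2+]_stock = 0.1016 × 10.02 = 1.018 mol/L

1.018 mol/L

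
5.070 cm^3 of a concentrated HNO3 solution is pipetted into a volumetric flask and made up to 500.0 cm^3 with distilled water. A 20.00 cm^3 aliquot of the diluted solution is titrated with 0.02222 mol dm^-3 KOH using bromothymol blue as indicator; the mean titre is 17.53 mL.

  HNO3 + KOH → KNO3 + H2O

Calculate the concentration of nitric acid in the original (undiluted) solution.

n(KOH) = 0.01753 × 0.02222 = 3.895 × 10^-4 mol
n(HNO3) in the aliquot = 3.895 × 10^-4 mol (1:1 ratio)
[HNO3]_dilute = 3.895 × 10^-4 / 0.02000 = 0.01948 mol/L
Dilution factor = 500.0 / 5.070 = 98.62
[HNO3]_stock = 0.01948 × 98.62 = 1.921 mol/L

1.921 mol/L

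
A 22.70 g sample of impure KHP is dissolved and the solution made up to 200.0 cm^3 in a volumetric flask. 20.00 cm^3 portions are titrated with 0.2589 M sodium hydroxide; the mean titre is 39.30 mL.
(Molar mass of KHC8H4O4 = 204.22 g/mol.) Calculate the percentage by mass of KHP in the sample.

91.54 %

KHC8H4O4 + NaOH → KNaC8H4O4 + H2O
n(NaOH) per titration = 0.03930 × 0.2589 = 0.01017 mol
n(KHC8H4O4) in each aliquot = 0.01017 mol (1:1 ratio)
n(KHC8H4O4) in the whole flask = 0.01017 × 200.0/20.00 = 0.1017 mol
mass of KHC8H4O4 = 0.1017 × 204.22 = 20.78 g
% KHC8H4O4 = 20.78 / 22.70 × 100 = 91.54 %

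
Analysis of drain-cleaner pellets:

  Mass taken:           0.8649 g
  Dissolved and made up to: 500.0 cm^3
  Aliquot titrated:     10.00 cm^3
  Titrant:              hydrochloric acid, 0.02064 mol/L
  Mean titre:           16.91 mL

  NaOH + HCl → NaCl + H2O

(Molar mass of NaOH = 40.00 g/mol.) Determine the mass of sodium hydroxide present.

0.6980 g

n(HCl) per titration = 0.01691 × 0.02064 = 3.490 × 10^-4 mol
n(NaOH) in each aliquot = 3.490 × 10^-4 mol (1:1 ratio)
n(NaOH) in the whole flask = 3.490 × 10^-4 × 500.0/10.00 = 0.01745 mol
mass of NaOH = 0.01745 × 40.00 = 0.6980 g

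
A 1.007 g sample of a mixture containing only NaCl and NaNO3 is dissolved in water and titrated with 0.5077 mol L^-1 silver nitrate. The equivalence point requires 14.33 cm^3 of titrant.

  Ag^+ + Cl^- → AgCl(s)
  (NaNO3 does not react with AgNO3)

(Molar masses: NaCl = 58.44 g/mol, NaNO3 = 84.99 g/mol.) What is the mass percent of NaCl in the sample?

42.22 %

n(AgNO3) = 0.01433 × 0.5077 = 7.275 × 10^-3 mol
Let x = n(NaCl), y = n(NaNO3).
Titrant: 1x = 7.275 × 10^-3;  mass: 58.44x + 84.99y = 1.007
Solving, x = 7.275 × 10^-3 mol, y = 6.846 × 10^-3 mol
mass of NaCl = 7.275 × 10^-3 × 58.44 = 0.4252 g
% NaCl = 0.4252 / 1.007 × 100 = 42.22 %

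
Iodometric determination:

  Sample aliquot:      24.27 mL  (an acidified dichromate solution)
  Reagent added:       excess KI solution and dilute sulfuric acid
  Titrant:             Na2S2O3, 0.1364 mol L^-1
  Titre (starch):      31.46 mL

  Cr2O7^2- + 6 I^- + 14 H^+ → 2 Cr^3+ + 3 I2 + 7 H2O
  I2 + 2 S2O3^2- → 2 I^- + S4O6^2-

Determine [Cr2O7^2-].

0.02947 mol/L

n(S2O3^2-) = 0.03146 × 0.1364 = 4.291 × 10^-3 mol
n(I2) = n(S2O3^2-)/2 = 2.146 × 10^-3 mol
From the 1:3 ratio, n(Cr2O7^2-) in the aliquot = 1/3 × 2.146 × 10^-3 = 7.152 × 10^-4 mol
[Cr2O7^2-] = 7.152 × 10^-4 / 0.02427 = 0.02947 mol/L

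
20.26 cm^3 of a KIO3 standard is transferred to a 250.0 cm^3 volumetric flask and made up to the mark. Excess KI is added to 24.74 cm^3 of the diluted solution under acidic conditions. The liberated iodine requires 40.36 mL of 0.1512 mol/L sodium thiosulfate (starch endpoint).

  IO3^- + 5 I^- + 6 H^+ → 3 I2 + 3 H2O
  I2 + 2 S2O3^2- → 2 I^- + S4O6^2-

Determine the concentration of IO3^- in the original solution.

n(S2O3^2-) = 0.04036 × 0.1512 = 6.102 × 10^-3 mol
n(I2) = n(S2O3^2-)/2 = 3.051 × 10^-3 mol
From the 1:3 ratio, n(IO3^-) in the aliquot = 1/3 × 3.051 × 10^-3 = 1.017 × 10^-3 mol
[IO3^-]_dilute = 1.017 × 10^-3 / 0.02474 = 0.04111 mol/L
[IO3^-]_original = 0.04111 × 250.0/20.26 = 0.5073 mol/L

0.5073 mol/L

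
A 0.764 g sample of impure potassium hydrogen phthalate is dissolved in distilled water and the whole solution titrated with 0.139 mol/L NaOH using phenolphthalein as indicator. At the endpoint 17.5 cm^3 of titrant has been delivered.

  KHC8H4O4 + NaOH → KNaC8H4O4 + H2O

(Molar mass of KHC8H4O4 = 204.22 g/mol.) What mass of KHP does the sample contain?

n(NaOH) = 0.0175 L × 0.139 mol/L = 2.43 × 10^-3 mol
n(KHC8H4O4) = 2.43 × 10^-3 mol (1:1 ratio)
mass of KHC8H4O4 = 2.43 × 10^-3 × 204.22 g/mol = 0.497 g

0.497 g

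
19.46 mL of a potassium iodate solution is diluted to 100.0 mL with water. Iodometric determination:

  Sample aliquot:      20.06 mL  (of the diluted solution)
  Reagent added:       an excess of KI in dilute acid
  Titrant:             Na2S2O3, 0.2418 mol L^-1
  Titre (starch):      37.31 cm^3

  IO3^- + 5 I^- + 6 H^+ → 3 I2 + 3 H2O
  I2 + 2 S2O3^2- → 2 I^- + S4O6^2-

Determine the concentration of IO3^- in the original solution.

n(S2O3^2-) = 0.03731 × 0.2418 = 9.022 × 10^-3 mol
n(I2) = n(S2O3^2-)/2 = 4.511 × 10^-3 mol
From the 1:3 ratio, n(IO3^-) in the aliquot = 1/3 × 4.511 × 10^-3 = 1.504 × 10^-3 mol
[IO3^-]_dilute = 1.504 × 10^-3 / 0.02006 = 0.07495 mol/L
[IO3^-]_original = 0.07495 × 100.0/19.46 = 0.3852 mol/L

0.3852 mol/L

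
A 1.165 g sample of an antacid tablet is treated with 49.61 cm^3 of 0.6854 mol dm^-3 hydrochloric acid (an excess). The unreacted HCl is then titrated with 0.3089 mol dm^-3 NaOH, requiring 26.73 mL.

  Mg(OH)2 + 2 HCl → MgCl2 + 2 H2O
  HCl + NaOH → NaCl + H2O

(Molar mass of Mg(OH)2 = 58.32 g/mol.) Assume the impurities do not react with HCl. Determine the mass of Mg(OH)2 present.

0.7507 g

n(HCl) added = 0.04961 × 0.6854 = 0.03400 mol
n(NaOH) used in back-titration = 0.02673 × 0.3089 = 8.257 × 10^-3 mol
n(HCl) left over = 8.257 × 10^-3 mol (1:1 ratio)
n(HCl) consumed by analyte = 0.03400 − 8.257 × 10^-3 = 0.02575 mol
From the 1:2 ratio, n(Mg(OH)2) = 1/2 × 0.02575 = 0.01287 mol
mass of Mg(OH)2 = 0.01287 × 58.32 = 0.7507 g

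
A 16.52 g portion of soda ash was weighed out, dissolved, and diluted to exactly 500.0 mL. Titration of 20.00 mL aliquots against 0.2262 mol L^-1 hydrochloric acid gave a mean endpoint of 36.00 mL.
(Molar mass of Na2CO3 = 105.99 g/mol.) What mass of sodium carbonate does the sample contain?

Na2CO3 + 2 HCl → 2 NaCl + H2O + CO2
n(HCl) per titration = 0.03600 × 0.2262 = 8.143 × 10^-3 mol
From the 1:2 ratio, n(Na2CO3) in each aliquot = 1/2 × 8.143 × 10^-3 = 4.072 × 10^-3 mol
n(Na2CO3) in the whole flask = 4.072 × 10^-3 × 500.0/20.00 = 0.1018 mol
mass of Na2CO3 = 0.1018 × 105.99 = 10.79 g

10.79 g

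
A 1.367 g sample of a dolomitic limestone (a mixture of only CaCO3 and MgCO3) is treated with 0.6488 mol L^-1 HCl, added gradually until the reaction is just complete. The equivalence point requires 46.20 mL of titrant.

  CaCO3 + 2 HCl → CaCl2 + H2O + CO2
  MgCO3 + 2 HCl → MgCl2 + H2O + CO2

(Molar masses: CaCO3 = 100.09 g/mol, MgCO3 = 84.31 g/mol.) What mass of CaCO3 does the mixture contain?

0.6560 g

n(HCl) = 0.04620 × 0.6488 = 0.02997 mol
Let x = n(CaCO3), y = n(MgCO3).
Titrant: 2x + 2y = 0.02997;  mass: 100.09x + 84.31y = 1.367
Solving, x = 6.554 × 10^-3 mol, y = 8.433 × 10^-3 mol
mass of CaCO3 = 6.554 × 10^-3 × 100.09 = 0.6560 g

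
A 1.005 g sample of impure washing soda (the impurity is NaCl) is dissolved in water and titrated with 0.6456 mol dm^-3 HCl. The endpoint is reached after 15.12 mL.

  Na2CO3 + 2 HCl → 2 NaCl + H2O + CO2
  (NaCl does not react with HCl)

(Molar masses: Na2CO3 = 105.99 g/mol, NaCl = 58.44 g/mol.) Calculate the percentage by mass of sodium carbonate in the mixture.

51.47 %

n(HCl) = 0.01512 × 0.6456 = 9.761 × 10^-3 mol
Let x = n(Na2CO3), y = n(NaCl).
Titrant: 2x = 9.761 × 10^-3;  mass: 105.99x + 58.44y = 1.005
Solving, x = 4.881 × 10^-3 mol, y = 8.345 × 10^-3 mol
mass of Na2CO3 = 4.881 × 10^-3 × 105.99 = 0.5173 g
% Na2CO3 = 0.5173 / 1.005 × 100 = 51.47 %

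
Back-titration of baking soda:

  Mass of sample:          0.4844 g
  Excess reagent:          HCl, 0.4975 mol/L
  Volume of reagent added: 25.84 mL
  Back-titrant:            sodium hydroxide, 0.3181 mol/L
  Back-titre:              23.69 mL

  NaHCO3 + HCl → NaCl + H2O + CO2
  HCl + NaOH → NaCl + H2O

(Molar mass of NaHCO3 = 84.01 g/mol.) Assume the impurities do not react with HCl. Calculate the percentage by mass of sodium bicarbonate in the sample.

n(HCl) added = 0.02584 × 0.4975 = 0.01286 mol
n(NaOH) used in back-titration = 0.02369 × 0.3181 = 7.536 × 10^-3 mol
n(HCl) left over = 7.536 × 10^-3 mol (1:1 ratio)
n(HCl) consumed by analyte = 0.01286 − 7.536 × 10^-3 = 5.320 × 10^-3 mol
n(NaHCO3) = 5.320 × 10^-3 mol (1:1 ratio)
mass of NaHCO3 = 5.320 × 10^-3 × 84.01 = 0.4469 g
% NaHCO3 = 0.4469 / 0.4844 × 100 = 92.26 %

92.26 %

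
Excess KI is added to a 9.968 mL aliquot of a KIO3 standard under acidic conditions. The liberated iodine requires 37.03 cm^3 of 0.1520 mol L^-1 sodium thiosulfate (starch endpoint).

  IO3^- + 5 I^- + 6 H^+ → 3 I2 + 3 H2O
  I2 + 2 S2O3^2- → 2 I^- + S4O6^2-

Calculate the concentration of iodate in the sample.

n(S2O3^2-) = 0.03703 × 0.1520 = 5.629 × 10^-3 mol
n(I2) = n(S2O3^2-)/2 = 2.814 × 10^-3 mol
From the 1:3 ratio, n(IO3^-) in the aliquot = 1/3 × 2.814 × 10^-3 = 9.381 × 10^-4 mol
[IO3^-] = 9.381 × 10^-4 / 0.009968 = 0.09411 mol/L

0.09411 mol/L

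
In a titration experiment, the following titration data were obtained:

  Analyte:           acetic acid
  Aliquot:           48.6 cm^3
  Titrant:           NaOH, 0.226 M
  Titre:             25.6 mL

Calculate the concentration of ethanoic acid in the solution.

0.119 M

CH3COOH + NaOH → CH3COONa + H2O
n(NaOH) = 0.0256 L × 0.226 mol/L = 5.79 × 10^-3 mol
n(CH3COOH) = 5.79 × 10^-3 mol (1:1 mole ratio)
[CH3COOH] = 5.79 × 10^-3 mol / 0.0486 L = 0.119 mol/L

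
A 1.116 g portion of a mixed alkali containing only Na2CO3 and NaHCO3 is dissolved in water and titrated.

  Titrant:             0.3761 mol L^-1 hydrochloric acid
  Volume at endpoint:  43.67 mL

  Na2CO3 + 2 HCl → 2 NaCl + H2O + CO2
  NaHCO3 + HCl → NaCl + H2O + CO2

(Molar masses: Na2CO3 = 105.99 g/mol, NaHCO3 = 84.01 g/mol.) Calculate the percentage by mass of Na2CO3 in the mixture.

40.39 %

n(HCl) = 0.04367 × 0.3761 = 0.01642 mol
Let x = n(Na2CO3), y = n(NaHCO3).
Titrant: 2x + 1y = 0.01642;  mass: 105.99x + 84.01y = 1.116
Solving, x = 4.253 × 10^-3 mol, y = 7.919 × 10^-3 mol
mass of Na2CO3 = 4.253 × 10^-3 × 105.99 = 0.4508 g
% Na2CO3 = 0.4508 / 1.116 × 100 = 40.39 %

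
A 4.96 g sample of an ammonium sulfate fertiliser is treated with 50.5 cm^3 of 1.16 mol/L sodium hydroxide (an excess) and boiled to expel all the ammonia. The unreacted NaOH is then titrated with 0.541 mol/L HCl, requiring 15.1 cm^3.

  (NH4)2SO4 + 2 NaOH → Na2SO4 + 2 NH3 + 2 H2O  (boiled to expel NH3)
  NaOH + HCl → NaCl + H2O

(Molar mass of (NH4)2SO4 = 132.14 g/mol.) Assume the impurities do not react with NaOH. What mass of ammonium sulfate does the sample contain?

n(NaOH) added = 0.0505 × 1.16 = 0.0586 mol
n(HCl) used in back-titration = 0.0151 × 0.541 = 8.17 × 10^-3 mol
n(NaOH) left over = 8.17 × 10^-3 mol (1:1 ratio)
n(NaOH) consumed by analyte = 0.0586 − 8.17 × 10^-3 = 0.0504 mol
From the 1:2 ratio, n((NH4)2SO4) = 1/2 × 0.0504 = 0.0252 mol
mass of (NH4)2SO4 = 0.0252 × 132.14 = 3.33 g

3.33 g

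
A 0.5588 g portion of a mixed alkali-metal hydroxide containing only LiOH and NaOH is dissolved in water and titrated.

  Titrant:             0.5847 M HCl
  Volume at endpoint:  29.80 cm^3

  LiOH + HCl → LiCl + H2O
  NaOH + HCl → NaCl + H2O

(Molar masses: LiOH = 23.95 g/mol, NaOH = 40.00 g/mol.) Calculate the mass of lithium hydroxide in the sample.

n(HCl) = 0.02980 × 0.5847 = 0.01742 mol
Let x = n(LiOH), y = n(NaOH).
Titrant: 1x + 1y = 0.01742;  mass: 23.95x + 40.00y = 0.5588
Solving, x = 8.608 × 10^-3 mol, y = 8.816 × 10^-3 mol
mass of LiOH = 8.608 × 10^-3 × 23.95 = 0.2062 g

0.2062 g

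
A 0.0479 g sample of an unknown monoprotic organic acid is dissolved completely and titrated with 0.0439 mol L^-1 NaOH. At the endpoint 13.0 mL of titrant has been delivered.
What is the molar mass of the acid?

n(NaOH) = 0.0130 L × 0.0439 mol/L = 5.71 × 10^-4 mol
n(HA) = 5.71 × 10^-4 mol (1:1 ratio)
M = m / n = 0.0479 g / 5.71 × 10^-4 mol = 83.9 g/mol

83.9 g/mol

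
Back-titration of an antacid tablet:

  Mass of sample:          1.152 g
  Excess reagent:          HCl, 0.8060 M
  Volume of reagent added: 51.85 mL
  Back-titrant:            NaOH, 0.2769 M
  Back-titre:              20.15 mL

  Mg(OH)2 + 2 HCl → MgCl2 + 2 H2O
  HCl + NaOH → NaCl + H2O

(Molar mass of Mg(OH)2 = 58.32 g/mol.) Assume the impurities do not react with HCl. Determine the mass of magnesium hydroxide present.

1.056 g

n(HCl) added = 0.05185 × 0.8060 = 0.04179 mol
n(NaOH) used in back-titration = 0.02015 × 0.2769 = 5.580 × 10^-3 mol
n(HCl) left over = 5.580 × 10^-3 mol (1:1 ratio)
n(HCl) consumed by analyte = 0.04179 − 5.580 × 10^-3 = 0.03621 mol
From the 1:2 ratio, n(Mg(OH)2) = 1/2 × 0.03621 = 0.01811 mol
mass of Mg(OH)2 = 0.01811 × 58.32 = 1.056 g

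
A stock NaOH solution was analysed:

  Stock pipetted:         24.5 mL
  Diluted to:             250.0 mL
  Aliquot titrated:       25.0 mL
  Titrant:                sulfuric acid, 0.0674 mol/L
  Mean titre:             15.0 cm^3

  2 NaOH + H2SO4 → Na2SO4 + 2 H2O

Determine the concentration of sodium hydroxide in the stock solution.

n(H2SO4) = 0.0150 × 0.0674 = 1.01 × 10^-3 mol
From the 2:1 ratio, n(NaOH) in the aliquot = 2/1 × 1.01 × 10^-3 = 2.02 × 10^-3 mol
[NaOH]_dilute = 2.02 × 10^-3 / 0.0250 = 0.0809 mol/L
Dilution factor = 250.0 / 24.5 = 10.20
[NaOH]_stock = 0.0809 × 10.20 = 0.825 mol/L

0.825 mol/L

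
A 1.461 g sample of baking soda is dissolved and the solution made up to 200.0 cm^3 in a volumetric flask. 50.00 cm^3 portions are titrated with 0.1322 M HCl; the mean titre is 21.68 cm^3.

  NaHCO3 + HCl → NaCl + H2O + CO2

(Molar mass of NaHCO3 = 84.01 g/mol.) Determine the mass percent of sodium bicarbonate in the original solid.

n(HCl) per titration = 0.02168 × 0.1322 = 2.866 × 10^-3 mol
n(NaHCO3) in each aliquot = 2.866 × 10^-3 mol (1:1 ratio)
n(NaHCO3) in the whole flask = 2.866 × 10^-3 × 200.0/50.00 = 0.01146 mol
mass of NaHCO3 = 0.01146 × 84.01 = 0.9631 g
% NaHCO3 = 0.9631 / 1.461 × 100 = 65.92 %

65.92 %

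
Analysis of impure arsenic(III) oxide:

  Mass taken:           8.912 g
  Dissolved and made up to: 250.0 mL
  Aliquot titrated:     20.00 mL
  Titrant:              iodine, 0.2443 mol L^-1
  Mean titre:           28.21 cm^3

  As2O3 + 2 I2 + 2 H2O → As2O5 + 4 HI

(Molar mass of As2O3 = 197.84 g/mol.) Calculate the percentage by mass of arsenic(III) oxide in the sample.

95.62 %

n(I2) per titration = 0.02821 × 0.2443 = 6.892 × 10^-3 mol
From the 1:2 ratio, n(As2O3) in each aliquot = 1/2 × 6.892 × 10^-3 = 3.446 × 10^-3 mol
n(As2O3) in the whole flask = 3.446 × 10^-3 × 250.0/20.00 = 0.04307 mol
mass of As2O3 = 0.04307 × 197.84 = 8.522 g
% As2O3 = 8.522 / 8.912 × 100 = 95.62 %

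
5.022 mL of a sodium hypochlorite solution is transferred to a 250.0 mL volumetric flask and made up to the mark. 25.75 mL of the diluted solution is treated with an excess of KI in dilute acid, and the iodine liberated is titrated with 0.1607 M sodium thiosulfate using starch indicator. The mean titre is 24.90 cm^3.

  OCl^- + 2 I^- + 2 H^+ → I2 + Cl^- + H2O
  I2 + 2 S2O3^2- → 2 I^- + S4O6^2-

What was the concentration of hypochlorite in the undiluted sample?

3.868 M

n(S2O3^2-) = 0.02490 × 0.1607 = 4.001 × 10^-3 mol
n(I2) = n(S2O3^2-)/2 = 2.001 × 10^-3 mol
n(OCl^-) in the aliquot = 2.001 × 10^-3 mol (1:1 ratio)
[OCl^-]_dilute = 2.001 × 10^-3 / 0.02575 = 0.07770 mol/L
[OCl^-]_original = 0.07770 × 250.0/5.022 = 3.868 mol/L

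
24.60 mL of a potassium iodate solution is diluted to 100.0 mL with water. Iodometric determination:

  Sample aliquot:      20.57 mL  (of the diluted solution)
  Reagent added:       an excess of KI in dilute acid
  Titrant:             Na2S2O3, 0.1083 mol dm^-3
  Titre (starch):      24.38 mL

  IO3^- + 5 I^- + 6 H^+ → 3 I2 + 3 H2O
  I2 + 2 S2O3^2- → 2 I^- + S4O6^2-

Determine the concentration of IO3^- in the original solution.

n(S2O3^2-) = 0.02438 × 0.1083 = 2.640 × 10^-3 mol
n(I2) = n(S2O3^2-)/2 = 1.320 × 10^-3 mol
From the 1:3 ratio, n(IO3^-) in the aliquot = 1/3 × 1.320 × 10^-3 = 4.401 × 10^-4 mol
[IO3^-]_dilute = 4.401 × 10^-4 / 0.02057 = 0.02139 mol/L
[IO3^-]_original = 0.02139 × 100.0/24.60 = 0.08696 mol/L

0.08696 mol/L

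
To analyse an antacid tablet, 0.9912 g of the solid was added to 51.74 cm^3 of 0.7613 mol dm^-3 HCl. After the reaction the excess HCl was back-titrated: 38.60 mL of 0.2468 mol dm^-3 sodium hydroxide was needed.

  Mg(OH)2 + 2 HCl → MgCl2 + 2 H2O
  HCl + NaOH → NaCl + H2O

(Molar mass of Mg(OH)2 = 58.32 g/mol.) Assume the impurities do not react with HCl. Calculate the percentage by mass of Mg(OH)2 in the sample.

n(HCl) added = 0.05174 × 0.7613 = 0.03939 mol
n(NaOH) used in back-titration = 0.03860 × 0.2468 = 9.526 × 10^-3 mol
n(HCl) left over = 9.526 × 10^-3 mol (1:1 ratio)
n(HCl) consumed by analyte = 0.03939 − 9.526 × 10^-3 = 0.02986 mol
From the 1:2 ratio, n(Mg(OH)2) = 1/2 × 0.02986 = 0.01493 mol
mass of Mg(OH)2 = 0.01493 × 58.32 = 0.8708 g
% Mg(OH)2 = 0.8708 / 0.9912 × 100 = 87.85 %

87.85 %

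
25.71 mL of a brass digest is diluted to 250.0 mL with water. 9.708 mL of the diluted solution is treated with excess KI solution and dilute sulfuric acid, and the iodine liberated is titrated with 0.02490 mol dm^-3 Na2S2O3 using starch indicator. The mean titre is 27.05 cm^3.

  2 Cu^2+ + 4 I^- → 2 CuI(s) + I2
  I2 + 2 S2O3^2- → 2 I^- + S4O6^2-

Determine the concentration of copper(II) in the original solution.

n(S2O3^2-) = 0.02705 × 0.02490 = 6.735 × 10^-4 mol
n(I2) = n(S2O3^2-)/2 = 3.368 × 10^-4 mol
From the 2:1 ratio, n(Cu2+) in the aliquot = 2/1 × 3.368 × 10^-4 = 6.735 × 10^-4 mol
[Cu2+]_dilute = 6.735 × 10^-4 / 0.009708 = 0.06938 mol/L
[Cu2+]_original = 0.06938 × 250.0/25.71 = 0.6746 mol/L

0.6746 mol/L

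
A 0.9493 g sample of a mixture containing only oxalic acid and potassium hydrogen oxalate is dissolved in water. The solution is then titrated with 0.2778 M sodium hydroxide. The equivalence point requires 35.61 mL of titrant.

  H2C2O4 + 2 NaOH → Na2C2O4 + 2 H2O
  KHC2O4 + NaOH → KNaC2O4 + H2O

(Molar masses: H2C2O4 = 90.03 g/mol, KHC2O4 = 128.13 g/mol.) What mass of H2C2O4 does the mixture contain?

n(NaOH) = 0.03561 × 0.2778 = 9.892 × 10^-3 mol
Let x = n(H2C2O4), y = n(KHC2O4).
Titrant: 2x + 1y = 9.892 × 10^-3;  mass: 90.03x + 128.13y = 0.9493
Solving, x = 1.914 × 10^-3 mol, y = 6.064 × 10^-3 mol
mass of H2C2O4 = 1.914 × 10^-3 × 90.03 = 0.1723 g

0.1723 g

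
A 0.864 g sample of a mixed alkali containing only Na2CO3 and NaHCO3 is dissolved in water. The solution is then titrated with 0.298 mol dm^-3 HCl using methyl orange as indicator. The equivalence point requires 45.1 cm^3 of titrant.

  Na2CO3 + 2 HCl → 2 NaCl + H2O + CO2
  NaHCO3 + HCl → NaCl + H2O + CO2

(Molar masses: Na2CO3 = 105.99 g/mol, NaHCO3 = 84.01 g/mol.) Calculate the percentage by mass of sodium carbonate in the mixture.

n(HCl) = 0.0451 × 0.298 = 0.0134 mol
Let x = n(Na2CO3), y = n(NaHCO3).
Titrant: 2x + 1y = 0.0134;  mass: 105.99x + 84.01y = 0.864
Solving, x = 4.27 × 10^-3 mol, y = 4.89 × 10^-3 mol
mass of Na2CO3 = 4.27 × 10^-3 × 105.99 = 0.453 g
% Na2CO3 = 0.453 / 0.864 × 100 = 52.4 %

52.4 %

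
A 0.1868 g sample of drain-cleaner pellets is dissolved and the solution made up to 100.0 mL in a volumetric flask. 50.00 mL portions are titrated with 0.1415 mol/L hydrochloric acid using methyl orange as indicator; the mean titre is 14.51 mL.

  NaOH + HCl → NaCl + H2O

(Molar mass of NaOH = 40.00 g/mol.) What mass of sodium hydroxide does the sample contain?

n(HCl) per titration = 0.01451 × 0.1415 = 2.053 × 10^-3 mol
n(NaOH) in each aliquot = 2.053 × 10^-3 mol (1:1 ratio)
n(NaOH) in the whole flask = 2.053 × 10^-3 × 100.0/50.00 = 4.106 × 10^-3 mol
mass of NaOH = 4.106 × 10^-3 × 40.00 = 0.1643 g

0.1643 g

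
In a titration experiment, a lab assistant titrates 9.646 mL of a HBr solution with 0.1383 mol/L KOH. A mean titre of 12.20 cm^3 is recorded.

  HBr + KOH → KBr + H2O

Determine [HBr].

0.1749 mol/L

n(KOH) = 0.01220 L × 0.1383 mol/L = 1.687 × 10^-3 mol
n(HBr) = 1.687 × 10^-3 mol (1:1 mole ratio)
[HBr] = 1.687 × 10^-3 mol / 0.009646 L = 0.1749 mol/L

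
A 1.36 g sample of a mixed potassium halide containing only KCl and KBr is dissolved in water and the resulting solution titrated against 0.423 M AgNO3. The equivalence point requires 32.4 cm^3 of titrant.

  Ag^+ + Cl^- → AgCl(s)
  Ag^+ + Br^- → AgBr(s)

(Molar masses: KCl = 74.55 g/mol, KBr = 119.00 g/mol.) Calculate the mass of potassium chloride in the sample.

n(AgNO3) = 0.0324 × 0.423 = 0.0137 mol
Let x = n(KCl), y = n(KBr).
Titrant: 1x + 1y = 0.0137;  mass: 74.55x + 119.00y = 1.36
Solving, x = 6.09 × 10^-3 mol, y = 7.61 × 10^-3 mol
mass of KCl = 6.09 × 10^-3 × 74.55 = 0.454 g

0.454 g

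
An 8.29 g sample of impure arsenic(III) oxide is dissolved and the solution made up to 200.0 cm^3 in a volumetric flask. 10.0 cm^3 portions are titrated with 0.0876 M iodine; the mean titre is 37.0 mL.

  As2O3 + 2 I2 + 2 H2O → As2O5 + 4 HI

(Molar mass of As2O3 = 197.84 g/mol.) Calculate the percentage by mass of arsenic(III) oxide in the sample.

n(I2) per titration = 0.0370 × 0.0876 = 3.24 × 10^-3 mol
From the 1:2 ratio, n(As2O3) in each aliquot = 1/2 × 3.24 × 10^-3 = 1.62 × 10^-3 mol
n(As2O3) in the whole flask = 1.62 × 10^-3 × 200.0/10.0 = 0.0324 mol
mass of As2O3 = 0.0324 × 197.84 = 6.41 g
% As2O3 = 6.41 / 8.29 × 100 = 77.4 %

77.4 %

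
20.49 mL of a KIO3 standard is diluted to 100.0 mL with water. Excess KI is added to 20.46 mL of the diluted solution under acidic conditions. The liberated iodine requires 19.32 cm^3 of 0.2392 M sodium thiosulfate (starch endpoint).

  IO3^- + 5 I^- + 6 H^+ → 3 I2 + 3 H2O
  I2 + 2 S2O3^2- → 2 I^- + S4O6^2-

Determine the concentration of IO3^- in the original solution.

0.1837 M

n(S2O3^2-) = 0.01932 × 0.2392 = 4.621 × 10^-3 mol
n(I2) = n(S2O3^2-)/2 = 2.311 × 10^-3 mol
From the 1:3 ratio, n(IO3^-) in the aliquot = 1/3 × 2.311 × 10^-3 = 7.702 × 10^-4 mol
[IO3^-]_dilute = 7.702 × 10^-4 / 0.02046 = 0.03765 mol/L
[IO3^-]_original = 0.03765 × 100.0/20.49 = 0.1837 mol/L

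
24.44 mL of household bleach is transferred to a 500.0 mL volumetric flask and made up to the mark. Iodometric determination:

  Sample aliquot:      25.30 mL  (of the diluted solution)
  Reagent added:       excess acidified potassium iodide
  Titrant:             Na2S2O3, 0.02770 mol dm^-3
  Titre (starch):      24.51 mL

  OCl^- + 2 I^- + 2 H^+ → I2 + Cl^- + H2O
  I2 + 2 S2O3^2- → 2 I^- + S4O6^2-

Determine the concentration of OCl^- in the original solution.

0.2745 mol/L

n(S2O3^2-) = 0.02451 × 0.02770 = 6.789 × 10^-4 mol
n(I2) = n(S2O3^2-)/2 = 3.395 × 10^-4 mol
n(OCl^-) in the aliquot = 3.395 × 10^-4 mol (1:1 ratio)
[OCl^-]_dilute = 3.395 × 10^-4 / 0.02530 = 0.01342 mol/L
[OCl^-]_original = 0.01342 × 500.0/24.44 = 0.2745 mol/L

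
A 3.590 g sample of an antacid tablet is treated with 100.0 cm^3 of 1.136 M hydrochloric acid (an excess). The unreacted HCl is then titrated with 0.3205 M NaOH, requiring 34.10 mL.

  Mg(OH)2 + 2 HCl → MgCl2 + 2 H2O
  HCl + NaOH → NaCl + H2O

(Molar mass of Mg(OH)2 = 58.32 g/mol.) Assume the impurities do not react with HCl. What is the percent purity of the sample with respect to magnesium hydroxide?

83.40 %

n(HCl) added = 0.1000 × 1.136 = 0.1136 mol
n(NaOH) used in back-titration = 0.03410 × 0.3205 = 0.01093 mol
n(HCl) left over = 0.01093 mol (1:1 ratio)
n(HCl) consumed by analyte = 0.1136 − 0.01093 = 0.1027 mol
From the 1:2 ratio, n(Mg(OH)2) = 1/2 × 0.1027 = 0.05134 mol
mass of Mg(OH)2 = 0.05134 × 58.32 = 2.994 g
% Mg(OH)2 = 2.994 / 3.590 × 100 = 83.40 %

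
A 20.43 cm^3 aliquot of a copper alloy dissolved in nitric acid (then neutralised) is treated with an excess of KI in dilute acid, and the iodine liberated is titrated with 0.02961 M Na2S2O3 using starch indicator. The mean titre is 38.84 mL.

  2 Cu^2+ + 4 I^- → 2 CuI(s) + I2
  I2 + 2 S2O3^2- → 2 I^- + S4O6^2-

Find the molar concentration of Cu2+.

n(S2O3^2-) = 0.03884 × 0.02961 = 1.150 × 10^-3 mol
n(I2) = n(S2O3^2-)/2 = 5.750 × 10^-4 mol
From the 2:1 ratio, n(Cu2+) in the aliquot = 2/1 × 5.750 × 10^-4 = 1.150 × 10^-3 mol
[Cu2+] = 1.150 × 10^-3 / 0.02043 = 0.05629 mol/L

0.05629 M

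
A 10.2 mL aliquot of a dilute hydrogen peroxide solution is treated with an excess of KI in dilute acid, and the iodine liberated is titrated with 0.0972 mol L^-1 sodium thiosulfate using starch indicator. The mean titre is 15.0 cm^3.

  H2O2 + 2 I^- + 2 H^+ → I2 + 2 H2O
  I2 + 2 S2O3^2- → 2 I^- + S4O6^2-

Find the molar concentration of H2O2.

0.0715 mol/L

n(S2O3^2-) = 0.0150 × 0.0972 = 1.46 × 10^-3 mol
n(I2) = n(S2O3^2-)/2 = 7.29 × 10^-4 mol
n(H2O2) in the aliquot = 7.29 × 10^-4 mol (1:1 ratio)
[H2O2] = 7.29 × 10^-4 / 0.0102 = 0.0715 mol/L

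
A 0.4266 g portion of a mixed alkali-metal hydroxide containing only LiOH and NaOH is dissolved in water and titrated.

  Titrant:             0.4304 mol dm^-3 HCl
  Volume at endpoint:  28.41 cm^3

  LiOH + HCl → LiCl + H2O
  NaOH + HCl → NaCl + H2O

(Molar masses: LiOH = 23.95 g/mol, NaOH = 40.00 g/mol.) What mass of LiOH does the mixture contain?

n(HCl) = 0.02841 × 0.4304 = 0.01223 mol
Let x = n(LiOH), y = n(NaOH).
Titrant: 1x + 1y = 0.01223;  mass: 23.95x + 40.00y = 0.4266
Solving, x = 3.894 × 10^-3 mol, y = 8.333 × 10^-3 mol
mass of LiOH = 3.894 × 10^-3 × 23.95 = 0.09327 g

0.09327 g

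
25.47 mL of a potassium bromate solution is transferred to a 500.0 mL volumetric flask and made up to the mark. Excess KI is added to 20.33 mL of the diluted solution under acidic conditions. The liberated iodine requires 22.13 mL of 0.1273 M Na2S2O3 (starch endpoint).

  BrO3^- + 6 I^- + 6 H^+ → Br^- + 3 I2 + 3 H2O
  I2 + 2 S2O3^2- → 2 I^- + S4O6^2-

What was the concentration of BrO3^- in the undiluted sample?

0.4534 M

n(S2O3^2-) = 0.02213 × 0.1273 = 2.817 × 10^-3 mol
n(I2) = n(S2O3^2-)/2 = 1.409 × 10^-3 mol
From the 1:3 ratio, n(BrO3^-) in the aliquot = 1/3 × 1.409 × 10^-3 = 4.695 × 10^-4 mol
[BrO3^-]_dilute = 4.695 × 10^-4 / 0.02033 = 0.02310 mol/L
[BrO3^-]_original = 0.02310 × 500.0/25.47 = 0.4534 mol/L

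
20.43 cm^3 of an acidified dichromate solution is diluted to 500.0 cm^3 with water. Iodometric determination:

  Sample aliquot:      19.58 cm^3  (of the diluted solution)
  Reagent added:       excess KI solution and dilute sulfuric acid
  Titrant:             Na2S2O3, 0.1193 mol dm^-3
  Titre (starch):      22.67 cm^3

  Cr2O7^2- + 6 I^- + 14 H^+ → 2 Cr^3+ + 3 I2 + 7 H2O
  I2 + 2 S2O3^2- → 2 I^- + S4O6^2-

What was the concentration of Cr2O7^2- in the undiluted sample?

0.5634 mol/L

n(S2O3^2-) = 0.02267 × 0.1193 = 2.705 × 10^-3 mol
n(I2) = n(S2O3^2-)/2 = 1.352 × 10^-3 mol
From the 1:3 ratio, n(Cr2O7^2-) in the aliquot = 1/3 × 1.352 × 10^-3 = 4.508 × 10^-4 mol
[Cr2O7^2-]_dilute = 4.508 × 10^-4 / 0.01958 = 0.02302 mol/L
[Cr2O7^2-]_original = 0.02302 × 500.0/20.43 = 0.5634 mol/L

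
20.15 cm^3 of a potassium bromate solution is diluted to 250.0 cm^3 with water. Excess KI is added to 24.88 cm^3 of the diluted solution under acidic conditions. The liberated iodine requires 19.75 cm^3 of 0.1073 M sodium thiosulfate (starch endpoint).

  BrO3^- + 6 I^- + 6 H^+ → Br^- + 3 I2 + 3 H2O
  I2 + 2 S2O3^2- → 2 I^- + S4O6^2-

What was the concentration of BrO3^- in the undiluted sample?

0.1761 M

n(S2O3^2-) = 0.01975 × 0.1073 = 2.119 × 10^-3 mol
n(I2) = n(S2O3^2-)/2 = 1.060 × 10^-3 mol
From the 1:3 ratio, n(BrO3^-) in the aliquot = 1/3 × 1.060 × 10^-3 = 3.532 × 10^-4 mol
[BrO3^-]_dilute = 3.532 × 10^-4 / 0.02488 = 0.01420 mol/L
[BrO3^-]_original = 0.01420 × 250.0/20.15 = 0.1761 mol/L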